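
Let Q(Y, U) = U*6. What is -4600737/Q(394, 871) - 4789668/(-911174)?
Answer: -694506855045/793632554 ≈ -875.10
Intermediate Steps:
Q(Y, U) = 6*U
-4600737/Q(394, 871) - 4789668/(-911174) = -4600737/(6*871) - 4789668/(-911174) = -4600737/5226 - 4789668*(-1/911174) = -4600737*1/5226 + 2394834/455587 = -1533579/1742 + 2394834/455587 = -694506855045/793632554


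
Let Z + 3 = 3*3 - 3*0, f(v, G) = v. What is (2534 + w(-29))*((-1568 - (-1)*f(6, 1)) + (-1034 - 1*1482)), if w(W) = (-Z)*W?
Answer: -11043224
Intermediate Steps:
Z = 6 (Z = -3 + (3*3 - 3*0) = -3 + (9 + 0) = -3 + 9 = 6)
w(W) = -6*W (w(W) = (-1*6)*W = -6*W)
(2534 + w(-29))*((-1568 - (-1)*f(6, 1)) + (-1034 - 1*1482)) = (2534 - 6*(-29))*((-1568 - (-1)*6) + (-1034 - 1*1482)) = (2534 + 174)*((-1568 - 1*(-6)) + (-1034 - 1482)) = 2708*((-1568 + 6) - 2516) = 2708*(-1562 - 2516) = 2708*(-4078) = -11043224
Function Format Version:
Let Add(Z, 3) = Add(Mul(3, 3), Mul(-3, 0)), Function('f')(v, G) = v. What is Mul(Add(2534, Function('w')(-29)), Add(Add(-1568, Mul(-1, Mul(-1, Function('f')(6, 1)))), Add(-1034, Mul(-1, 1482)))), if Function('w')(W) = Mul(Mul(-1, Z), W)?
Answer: -11043224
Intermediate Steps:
Z = 6 (Z = Add(-3, Add(Mul(3, 3), Mul(-3, 0))) = Add(-3, Add(9, 0)) = Add(-3, 9) = 6)
Function('w')(W) = Mul(-6, W) (Function('w')(W) = Mul(Mul(-1, 6), W) = Mul(-6, W))
Mul(Add(2534, Function('w')(-29)), Add(Add(-1568, Mul(-1, Mul(-1, Function('f')(6, 1)))), Add(-1034, Mul(-1, 1482)))) = Mul(Add(2534, Mul(-6, -29)), Add(Add(-1568, Mul(-1, Mul(-1, 6))), Add(-1034, Mul(-1, 1482)))) = Mul(Add(2534, 174), Add(Add(-1568, Mul(-1, -6)), Add(-1034, -1482))) = Mul(2708, Add(Add(-1568, 6), -2516)) = Mul(2708, Add(-1562, -2516)) = Mul(2708, -4078) = -11043224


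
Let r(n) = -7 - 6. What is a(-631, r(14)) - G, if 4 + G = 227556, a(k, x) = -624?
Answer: -228176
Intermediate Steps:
r(n) = -13
G = 227552 (G = -4 + 227556 = 227552)
a(-631, r(14)) - G = -624 - 1*227552 = -624 - 227552 = -228176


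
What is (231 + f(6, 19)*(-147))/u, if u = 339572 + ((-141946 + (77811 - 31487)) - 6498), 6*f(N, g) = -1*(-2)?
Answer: 91/118726 ≈ 0.00076647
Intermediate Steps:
f(N, g) = ⅓ (f(N, g) = (-1*(-2))/6 = (⅙)*2 = ⅓)
u = 237452 (u = 339572 + ((-141946 + 46324) - 6498) = 339572 + (-95622 - 6498) = 339572 - 102120 = 237452)
(231 + f(6, 19)*(-147))/u = (231 + (⅓)*(-147))/237452 = (231 - 49)*(1/237452) = 182*(1/237452) = 91/118726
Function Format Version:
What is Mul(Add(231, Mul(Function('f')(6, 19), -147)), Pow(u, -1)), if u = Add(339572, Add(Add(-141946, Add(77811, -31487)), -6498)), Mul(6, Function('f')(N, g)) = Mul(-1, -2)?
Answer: Rational(91, 118726) ≈ 0.00076647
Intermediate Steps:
Function('f')(N, g) = Rational(1, 3) (Function('f')(N, g) = Mul(Rational(1, 6), Mul(-1, -2)) = Mul(Rational(1, 6), 2) = Rational(1, 3))
u = 237452 (u = Add(339572, Add(Add(-141946, 46324), -6498)) = Add(339572, Add(-95622, -6498)) = Add(339572, -102120) = 237452)
Mul(Add(231, Mul(Function('f')(6, 19), -147)), Pow(u, -1)) = Mul(Add(231, Mul(Rational(1, 3), -147)), Pow(237452, -1)) = Mul(Add(231, -49), Rational(1, 237452)) = Mul(182, Rational(1, 237452)) = Rational(91, 118726)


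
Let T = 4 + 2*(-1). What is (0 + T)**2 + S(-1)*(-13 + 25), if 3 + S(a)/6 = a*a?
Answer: -140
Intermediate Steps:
S(a) = -18 + 6*a**2 (S(a) = -18 + 6*(a*a) = -18 + 6*a**2)
T = 2 (T = 4 - 2 = 2)
(0 + T)**2 + S(-1)*(-13 + 25) = (0 + 2)**2 + (-18 + 6*(-1)**2)*(-13 + 25) = 2**2 + (-18 + 6*1)*12 = 4 + (-18 + 6)*12 = 4 - 12*12 = 4 - 144 = -140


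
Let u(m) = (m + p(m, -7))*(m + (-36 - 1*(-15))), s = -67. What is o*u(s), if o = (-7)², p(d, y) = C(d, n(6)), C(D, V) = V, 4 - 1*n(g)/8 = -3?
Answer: 47432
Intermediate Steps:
n(g) = 56 (n(g) = 32 - 8*(-3) = 32 + 24 = 56)
p(d, y) = 56
u(m) = (-21 + m)*(56 + m) (u(m) = (m + 56)*(m + (-36 - 1*(-15))) = (56 + m)*(m + (-36 + 15)) = (56 + m)*(m - 21) = (56 + m)*(-21 + m) = (-21 + m)*(56 + m))
o = 49
o*u(s) = 49*(-1176 + (-67)² + 35*(-67)) = 49*(-1176 + 4489 - 2345) = 49*968 = 47432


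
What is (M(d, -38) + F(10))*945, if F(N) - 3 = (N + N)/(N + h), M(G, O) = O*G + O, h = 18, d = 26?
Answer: -966060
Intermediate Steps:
M(G, O) = O + G*O (M(G, O) = G*O + O = O + G*O)
F(N) = 3 + 2*N/(18 + N) (F(N) = 3 + (N + N)/(N + 18) = 3 + (2*N)/(18 + N) = 3 + 2*N/(18 + N))
(M(d, -38) + F(10))*945 = (-38*(1 + 26) + (54 + 5*10)/(18 + 10))*945 = (-38*27 + (54 + 50)/28)*945 = (-1026 + (1/28)*104)*945 = (-1026 + 26/7)*945 = -7156/7*945 = -966060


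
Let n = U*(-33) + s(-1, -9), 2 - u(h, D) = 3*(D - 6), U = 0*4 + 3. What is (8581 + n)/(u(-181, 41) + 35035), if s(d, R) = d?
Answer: 2827/11644 ≈ 0.24279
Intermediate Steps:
U = 3 (U = 0 + 3 = 3)
u(h, D) = 20 - 3*D (u(h, D) = 2 - 3*(D - 6) = 2 - 3*(-6 + D) = 2 - (-18 + 3*D) = 2 + (18 - 3*D) = 20 - 3*D)
n = -100 (n = 3*(-33) - 1 = -99 - 1 = -100)
(8581 + n)/(u(-181, 41) + 35035) = (8581 - 100)/((20 - 3*41) + 35035) = 8481/((20 - 123) + 35035) = 8481/(-103 + 35035) = 8481/34932 = 8481*(1/34932) = 2827/11644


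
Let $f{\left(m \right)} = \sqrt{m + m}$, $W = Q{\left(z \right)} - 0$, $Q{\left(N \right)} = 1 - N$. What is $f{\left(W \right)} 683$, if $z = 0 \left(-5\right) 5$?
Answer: $683 \sqrt{2} \approx 965.91$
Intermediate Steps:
$z = 0$ ($z = 0 \cdot 5 = 0$)
$W = 1$ ($W = \left(1 - 0\right) - 0 = \left(1 + 0\right) + 0 = 1 + 0 = 1$)
$f{\left(m \right)} = \sqrt{2} \sqrt{m}$ ($f{\left(m \right)} = \sqrt{2 m} = \sqrt{2} \sqrt{m}$)
$f{\left(W \right)} 683 = \sqrt{2} \sqrt{1} \cdot 683 = \sqrt{2} \cdot 1 \cdot 683 = \sqrt{2} \cdot 683 = 683 \sqrt{2}$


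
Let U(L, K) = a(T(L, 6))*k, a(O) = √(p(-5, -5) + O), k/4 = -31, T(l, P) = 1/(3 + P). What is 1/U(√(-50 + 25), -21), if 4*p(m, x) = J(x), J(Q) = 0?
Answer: -3/124 ≈ -0.024194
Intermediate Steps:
p(m, x) = 0 (p(m, x) = (¼)*0 = 0)
k = -124 (k = 4*(-31) = -124)
a(O) = √O (a(O) = √(0 + O) = √O)
U(L, K) = -124/3 (U(L, K) = √(1/(3 + 6))*(-124) = √(1/9)*(-124) = √(⅑)*(-124) = (⅓)*(-124) = -124/3)
1/U(√(-50 + 25), -21) = 1/(-124/3) = -3/124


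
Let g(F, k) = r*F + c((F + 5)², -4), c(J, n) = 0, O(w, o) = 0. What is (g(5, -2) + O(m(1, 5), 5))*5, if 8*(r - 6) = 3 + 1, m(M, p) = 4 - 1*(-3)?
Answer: 325/2 ≈ 162.50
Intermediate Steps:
m(M, p) = 7 (m(M, p) = 4 + 3 = 7)
r = 13/2 (r = 6 + (3 + 1)/8 = 6 + (⅛)*4 = 6 + ½ = 13/2 ≈ 6.5000)
g(F, k) = 13*F/2 (g(F, k) = 13*F/2 + 0 = 13*F/2)
(g(5, -2) + O(m(1, 5), 5))*5 = ((13/2)*5 + 0)*5 = (65/2 + 0)*5 = (65/2)*5 = 325/2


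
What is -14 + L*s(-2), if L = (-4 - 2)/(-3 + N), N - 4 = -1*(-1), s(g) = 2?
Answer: -20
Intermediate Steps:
N = 5 (N = 4 - 1*(-1) = 4 + 1 = 5)
L = -3 (L = (-4 - 2)/(-3 + 5) = -6/2 = -6*½ = -3)
-14 + L*s(-2) = -14 - 3*2 = -14 - 6 = -20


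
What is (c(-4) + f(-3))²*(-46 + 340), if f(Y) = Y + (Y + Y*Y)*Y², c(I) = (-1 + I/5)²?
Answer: 540588384/625 ≈ 8.6494e+5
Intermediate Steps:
c(I) = (-1 + I/5)² (c(I) = (-1 + I*(⅕))² = (-1 + I/5)²)
f(Y) = Y + Y²*(Y + Y²) (f(Y) = Y + (Y + Y²)*Y² = Y + Y²*(Y + Y²))
(c(-4) + f(-3))²*(-46 + 340) = ((-5 - 4)²/25 + (-3 + (-3)³ + (-3)⁴))²*(-46 + 340) = ((1/25)*(-9)² + (-3 - 27 + 81))²*294 = ((1/25)*81 + 51)²*294 = (81/25 + 51)²*294 = (1356/25)²*294 = (1838736/625)*294 = 540588384/625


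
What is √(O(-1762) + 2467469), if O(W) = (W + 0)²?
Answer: √5572113 ≈ 2360.5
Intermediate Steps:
O(W) = W²
√(O(-1762) + 2467469) = √((-1762)² + 2467469) = √(3104644 + 2467469) = √5572113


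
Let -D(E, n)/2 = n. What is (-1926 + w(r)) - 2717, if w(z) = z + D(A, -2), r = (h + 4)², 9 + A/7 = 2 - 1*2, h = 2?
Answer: -4603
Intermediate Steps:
A = -63 (A = -63 + 7*(2 - 1*2) = -63 + 7*(2 - 2) = -63 + 7*0 = -63 + 0 = -63)
D(E, n) = -2*n
r = 36 (r = (2 + 4)² = 6² = 36)
w(z) = 4 + z (w(z) = z - 2*(-2) = z + 4 = 4 + z)
(-1926 + w(r)) - 2717 = (-1926 + (4 + 36)) - 2717 = (-1926 + 40) - 2717 = -1886 - 2717 = -4603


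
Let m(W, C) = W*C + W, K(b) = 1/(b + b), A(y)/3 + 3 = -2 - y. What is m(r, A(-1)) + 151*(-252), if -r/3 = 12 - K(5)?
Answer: -376593/10 ≈ -37659.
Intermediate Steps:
A(y) = -15 - 3*y (A(y) = -9 + 3*(-2 - y) = -9 + (-6 - 3*y) = -15 - 3*y)
K(b) = 1/(2*b)
r = -357/10 (r = -3*(12 - 1/(2*5)) = -3*(12 - 1*1/10) = -3*(12 - 1/10) = -3*119/10 = -357/10 ≈ -35.700)
m(W, C) = W + C*W (m(W, C) = C*W + W = W + C*W)
m(r, A(-1)) + 151*(-252) = -357*(1 + (-15 - 3*(-1)))/10 + 151*(-252) = -357*(1 + (-15 + 3))/10 - 38052 = -357*(1 - 12)/10 - 38052 = -357/10*(-11) - 38052 = 3927/10 - 38052 = -376593/10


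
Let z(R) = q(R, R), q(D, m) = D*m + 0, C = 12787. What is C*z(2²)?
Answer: 204592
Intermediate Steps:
q(D, m) = D*m
z(R) = R² (z(R) = R*R = R²)
C*z(2²) = 12787*(2²)² = 12787*4² = 12787*16 = 204592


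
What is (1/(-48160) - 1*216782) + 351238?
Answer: 6475400959/48160 ≈ 1.3446e+5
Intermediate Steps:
(1/(-48160) - 1*216782) + 351238 = (-1/48160 - 216782) + 351238 = -10440221121/48160 + 351238 = 6475400959/48160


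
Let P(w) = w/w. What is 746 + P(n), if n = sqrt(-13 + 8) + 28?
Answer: 747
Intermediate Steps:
n = 28 + I*sqrt(5) (n = sqrt(-5) + 28 = I*sqrt(5) + 28 = 28 + I*sqrt(5) ≈ 28.0 + 2.2361*I)
P(w) = 1
746 + P(n) = 746 + 1 = 747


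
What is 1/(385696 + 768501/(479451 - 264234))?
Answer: 7971/3074411279 ≈ 2.5927e-6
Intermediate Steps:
1/(385696 + 768501/(479451 - 264234)) = 1/(385696 + 768501/215217) = 1/(385696 + 768501*(1/215217)) = 1/(385696 + 28463/7971) = 1/(3074411279/7971) = 7971/3074411279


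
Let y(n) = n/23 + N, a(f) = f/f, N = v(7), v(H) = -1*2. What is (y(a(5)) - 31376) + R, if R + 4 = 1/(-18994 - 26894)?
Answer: -33121270103/1055424 ≈ -31382.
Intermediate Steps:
R = -183553/45888 (R = -4 + 1/(-18994 - 26894) = -4 + 1/(-45888) = -4 - 1/45888 = -183553/45888 ≈ -4.0000)
v(H) = -2
N = -2
a(f) = 1
y(n) = -2 + n/23 (y(n) = n/23 - 2 = -2 + n/23)
(y(a(5)) - 31376) + R = ((-2 + (1/23)*1) - 31376) - 183553/45888 = ((-2 + 1/23) - 31376) - 183553/45888 = (-45/23 - 31376) - 183553/45888 = -721693/23 - 183553/45888 = -33121270103/1055424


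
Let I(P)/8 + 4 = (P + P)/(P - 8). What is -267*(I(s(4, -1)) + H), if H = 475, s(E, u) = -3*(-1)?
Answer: -578589/5 ≈ -1.1572e+5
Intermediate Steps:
s(E, u) = 3
I(P) = -32 + 16*P/(-8 + P) (I(P) = -32 + 8*((P + P)/(P - 8)) = -32 + 8*((2*P)/(-8 + P)) = -32 + 8*(2*P/(-8 + P)) = -32 + 16*P/(-8 + P))
-267*(I(s(4, -1)) + H) = -267*(16*(16 - 1*3)/(-8 + 3) + 475) = -267*(16*(16 - 3)/(-5) + 475) = -267*(16*(-1/5)*13 + 475) = -267*(-208/5 + 475) = -267*2167/5 = -578589/5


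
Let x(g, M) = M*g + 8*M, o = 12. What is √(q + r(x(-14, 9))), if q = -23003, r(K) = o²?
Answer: I*√22859 ≈ 151.19*I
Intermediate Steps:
x(g, M) = 8*M + M*g
r(K) = 144 (r(K) = 12² = 144)
√(q + r(x(-14, 9))) = √(-23003 + 144) = √(-22859) = I*√22859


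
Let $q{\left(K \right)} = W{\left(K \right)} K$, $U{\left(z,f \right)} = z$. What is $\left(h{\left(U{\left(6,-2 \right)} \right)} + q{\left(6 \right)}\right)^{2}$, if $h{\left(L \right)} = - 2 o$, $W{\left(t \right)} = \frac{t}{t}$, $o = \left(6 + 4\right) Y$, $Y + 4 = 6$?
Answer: $1156$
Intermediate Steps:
$Y = 2$ ($Y = -4 + 6 = 2$)
$o = 20$ ($o = \left(6 + 4\right) 2 = 10 \cdot 2 = 20$)
$W{\left(t \right)} = 1$
$h{\left(L \right)} = -40$ ($h{\left(L \right)} = \left(-2\right) 20 = -40$)
$q{\left(K \right)} = K$ ($q{\left(K \right)} = 1 K = K$)
$\left(h{\left(U{\left(6,-2 \right)} \right)} + q{\left(6 \right)}\right)^{2} = \left(-40 + 6\right)^{2} = \left(-34\right)^{2} = 1156$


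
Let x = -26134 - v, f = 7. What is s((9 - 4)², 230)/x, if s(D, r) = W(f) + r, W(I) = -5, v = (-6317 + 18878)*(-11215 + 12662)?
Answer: -225/18201901 ≈ -1.2361e-5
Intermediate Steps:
v = 18175767 (v = 12561*1447 = 18175767)
s(D, r) = -5 + r
x = -18201901 (x = -26134 - 1*18175767 = -26134 - 18175767 = -18201901)
s((9 - 4)², 230)/x = (-5 + 230)/(-18201901) = 225*(-1/18201901) = -225/18201901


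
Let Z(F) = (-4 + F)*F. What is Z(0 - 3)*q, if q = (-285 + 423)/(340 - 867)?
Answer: -2898/527 ≈ -5.4991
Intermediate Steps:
Z(F) = F*(-4 + F)
q = -138/527 (q = 138/(-527) = 138*(-1/527) = -138/527 ≈ -0.26186)
Z(0 - 3)*q = ((0 - 3)*(-4 + (0 - 3)))*(-138/527) = -3*(-4 - 3)*(-138/527) = -3*(-7)*(-138/527) = 21*(-138/527) = -2898/527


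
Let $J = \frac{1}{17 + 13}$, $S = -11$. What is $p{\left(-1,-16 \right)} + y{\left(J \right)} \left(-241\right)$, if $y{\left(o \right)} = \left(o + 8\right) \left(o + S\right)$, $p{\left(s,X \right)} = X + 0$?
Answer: $\frac{19094249}{900} \approx 21216.0$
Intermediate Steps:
$p{\left(s,X \right)} = X$
$J = \frac{1}{30} \approx 0.033333$
$y{\left(o \right)} = \left(-11 + o\right) \left(8 + o\right)$ ($y{\left(o \right)} = \left(o + 8\right) \left(o - 11\right) = \left(8 + o\right) \left(-11 + o\right) = \left(-11 + o\right) \left(8 + o\right)$)
$p{\left(-1,-16 \right)} + y{\left(J \right)} \left(-241\right) = -16 + \left(-88 + \left(\frac{1}{30}\right)^{2} - \frac{1}{10}\right) \left(-241\right) = -16 + \left(-88 + \frac{1}{900} - \frac{1}{10}\right) \left(-241\right) = -16 - - \frac{19108649}{900} = -16 + \frac{19108649}{900} = \frac{19094249}{900}$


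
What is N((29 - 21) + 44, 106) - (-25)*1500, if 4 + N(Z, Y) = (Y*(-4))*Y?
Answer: -7448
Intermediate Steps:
N(Z, Y) = -4 - 4*Y² (N(Z, Y) = -4 + (Y*(-4))*Y = -4 + (-4*Y)*Y = -4 - 4*Y²)
N((29 - 21) + 44, 106) - (-25)*1500 = (-4 - 4*106²) - (-25)*1500 = (-4 - 4*11236) - 1*(-37500) = (-4 - 44944) + 37500 = -44948 + 37500 = -7448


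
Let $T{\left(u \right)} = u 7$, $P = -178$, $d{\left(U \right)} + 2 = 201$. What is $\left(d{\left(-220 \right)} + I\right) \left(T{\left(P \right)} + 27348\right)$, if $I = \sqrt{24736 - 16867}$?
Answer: $5194298 + 26102 \sqrt{7869} \approx 7.5097 \cdot 10^{6}$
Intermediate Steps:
$d{\left(U \right)} = 199$ ($d{\left(U \right)} = -2 + 201 = 199$)
$T{\left(u \right)} = 7 u$
$I = \sqrt{7869} \approx 88.707$
$\left(d{\left(-220 \right)} + I\right) \left(T{\left(P \right)} + 27348\right) = \left(199 + \sqrt{7869}\right) \left(7 \left(-178\right) + 27348\right) = \left(199 + \sqrt{7869}\right) \left(-1246 + 27348\right) = \left(199 + \sqrt{7869}\right) 26102 = 5194298 + 26102 \sqrt{7869}$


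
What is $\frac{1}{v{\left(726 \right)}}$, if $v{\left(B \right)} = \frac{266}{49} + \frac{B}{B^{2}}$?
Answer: $\frac{5082}{27595} \approx 0.18416$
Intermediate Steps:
$v{\left(B \right)} = \frac{38}{7} + \frac{1}{B}$ ($v{\left(B \right)} = 266 \cdot \frac{1}{49} + \frac{B}{B^{2}} = \frac{38}{7} + \frac{1}{B}$)
$\frac{1}{v{\left(726 \right)}} = \frac{1}{\frac{38}{7} + \frac{1}{726}} = \frac{1}{\frac{27595}{5082}} = \frac{5082}{27595}$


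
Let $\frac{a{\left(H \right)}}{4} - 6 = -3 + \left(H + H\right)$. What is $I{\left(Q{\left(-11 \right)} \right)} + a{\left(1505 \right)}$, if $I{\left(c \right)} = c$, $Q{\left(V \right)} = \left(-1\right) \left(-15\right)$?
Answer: $12067$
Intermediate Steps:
$Q{\left(V \right)} = 15$
$a{\left(H \right)} = 12 + 8 H$ ($a{\left(H \right)} = 24 + 4 \left(-3 + \left(H + H\right)\right) = 24 + 4 \left(-3 + 2 H\right) = 24 + \left(-12 + 8 H\right) = 12 + 8 H$)
$I{\left(Q{\left(-11 \right)} \right)} + a{\left(1505 \right)} = 15 + \left(12 + 8 \cdot 1505\right) = 15 + \left(12 + 12040\right) = 15 + 12052 = 12067$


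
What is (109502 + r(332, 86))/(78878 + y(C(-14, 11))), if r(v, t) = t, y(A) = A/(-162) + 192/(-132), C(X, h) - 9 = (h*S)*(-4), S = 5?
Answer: 195285816/140560325 ≈ 1.3893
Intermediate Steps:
C(X, h) = 9 - 20*h (C(X, h) = 9 + (h*5)*(-4) = 9 + (5*h)*(-4) = 9 - 20*h)
y(A) = -16/11 - A/162 (y(A) = A*(-1/162) + 192*(-1/132) = -A/162 - 16/11 = -16/11 - A/162)
(109502 + r(332, 86))/(78878 + y(C(-14, 11))) = (109502 + 86)/(78878 + (-16/11 - (9 - 20*11)/162)) = 109588/(78878 + (-16/11 - (9 - 220)/162)) = 109588/(78878 + (-16/11 - 1/162*(-211))) = 109588/(78878 + (-16/11 + 211/162)) = 109588/(78878 - 271/1782) = 109588/(140560325/1782) = 109588*(1782/140560325) = 195285816/140560325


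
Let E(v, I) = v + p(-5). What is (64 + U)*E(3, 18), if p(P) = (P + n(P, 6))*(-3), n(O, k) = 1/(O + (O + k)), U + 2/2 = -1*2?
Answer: 4575/4 ≈ 1143.8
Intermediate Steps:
U = -3 (U = -1 - 1*2 = -1 - 2 = -3)
n(O, k) = 1/(k + 2*O)
p(P) = -3*P - 3/(6 + 2*P) (p(P) = (P + 1/(6 + 2*P))*(-3) = -3*P - 3/(6 + 2*P))
E(v, I) = 63/4 + v (E(v, I) = v + 3*(-1 - 2*(-5)*(3 - 5))/(2*(3 - 5)) = v + (3/2)*(-1 - 2*(-5)*(-2))/(-2) = v + (3/2)*(-½)*(-1 - 20) = v + (3/2)*(-½)*(-21) = v + 63/4 = 63/4 + v)
(64 + U)*E(3, 18) = (64 - 3)*(63/4 + 3) = 61*(75/4) = 4575/4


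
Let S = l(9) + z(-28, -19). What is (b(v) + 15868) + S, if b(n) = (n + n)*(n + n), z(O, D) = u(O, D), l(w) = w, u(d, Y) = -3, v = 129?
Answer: 82438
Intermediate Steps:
z(O, D) = -3
b(n) = 4*n² (b(n) = (2*n)*(2*n) = 4*n²)
S = 6 (S = 9 - 3 = 6)
(b(v) + 15868) + S = (4*129² + 15868) + 6 = (4*16641 + 15868) + 6 = (66564 + 15868) + 6 = 82432 + 6 = 82438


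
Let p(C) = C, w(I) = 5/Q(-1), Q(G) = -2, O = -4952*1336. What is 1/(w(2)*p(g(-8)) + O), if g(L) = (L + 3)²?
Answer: -2/13231869 ≈ -1.5115e-7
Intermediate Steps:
O = -6615872
w(I) = -5/2 (w(I) = 5/(-2) = 5*(-½) = -5/2)
g(L) = (3 + L)²
1/(w(2)*p(g(-8)) + O) = 1/(-5*(3 - 8)²/2 - 6615872) = 1/(-5/2*(-5)² - 6615872) = 1/(-5/2*25 - 6615872) = 1/(-125/2 - 6615872) = 1/(-13231869/2) = -2/13231869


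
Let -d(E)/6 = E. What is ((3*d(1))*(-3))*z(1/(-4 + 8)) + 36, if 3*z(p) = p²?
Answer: 297/8 ≈ 37.125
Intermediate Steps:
d(E) = -6*E
z(p) = p²/3
((3*d(1))*(-3))*z(1/(-4 + 8)) + 36 = ((3*(-6*1))*(-3))*((1/(-4 + 8))²/3) + 36 = ((3*(-6))*(-3))*((1/4)²/3) + 36 = (-18*(-3))*((¼)²/3) + 36 = 54*((⅓)*(1/16)) + 36 = 54*(1/48) + 36 = 9/8 + 36 = 297/8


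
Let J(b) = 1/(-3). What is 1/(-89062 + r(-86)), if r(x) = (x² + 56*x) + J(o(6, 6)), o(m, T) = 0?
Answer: -3/259447 ≈ -1.1563e-5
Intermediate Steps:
J(b) = -⅓
r(x) = -⅓ + x² + 56*x (r(x) = (x² + 56*x) - ⅓ = -⅓ + x² + 56*x)
1/(-89062 + r(-86)) = 1/(-89062 + (-⅓ + (-86)² + 56*(-86))) = 1/(-89062 + (-⅓ + 7396 - 4816)) = 1/(-89062 + 7739/3) = 1/(-259447/3) = -3/259447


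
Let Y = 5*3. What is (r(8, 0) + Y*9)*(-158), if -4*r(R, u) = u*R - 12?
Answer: -21804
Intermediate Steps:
r(R, u) = 3 - R*u/4 (r(R, u) = -(u*R - 12)/4 = -(R*u - 12)/4 = -(-12 + R*u)/4 = 3 - R*u/4)
Y = 15
(r(8, 0) + Y*9)*(-158) = ((3 - ¼*8*0) + 15*9)*(-158) = ((3 + 0) + 135)*(-158) = (3 + 135)*(-158) = 138*(-158) = -21804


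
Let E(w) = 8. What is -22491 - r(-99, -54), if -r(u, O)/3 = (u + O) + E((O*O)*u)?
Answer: -22926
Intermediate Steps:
r(u, O) = -24 - 3*O - 3*u (r(u, O) = -3*((u + O) + 8) = -3*((O + u) + 8) = -3*(8 + O + u) = -24 - 3*O - 3*u)
-22491 - r(-99, -54) = -22491 - (-24 - 3*(-54) - 3*(-99)) = -22491 - (-24 + 162 + 297) = -22491 - 1*435 = -22491 - 435 = -22926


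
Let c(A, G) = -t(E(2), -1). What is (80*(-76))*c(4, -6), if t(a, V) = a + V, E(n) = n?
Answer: 6080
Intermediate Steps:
t(a, V) = V + a
c(A, G) = -1 (c(A, G) = -(-1 + 2) = -1*1 = -1)
(80*(-76))*c(4, -6) = (80*(-76))*(-1) = -6080*(-1) = 6080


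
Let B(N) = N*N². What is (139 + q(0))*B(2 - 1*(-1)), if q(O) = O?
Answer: 3753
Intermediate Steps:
B(N) = N³
(139 + q(0))*B(2 - 1*(-1)) = (139 + 0)*(2 - 1*(-1))³ = 139*(2 + 1)³ = 139*3³ = 139*27 = 3753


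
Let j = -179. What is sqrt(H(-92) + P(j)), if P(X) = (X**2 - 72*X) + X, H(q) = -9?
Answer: sqrt(44741) ≈ 211.52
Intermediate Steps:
P(X) = X**2 - 71*X
sqrt(H(-92) + P(j)) = sqrt(-9 - 179*(-71 - 179)) = sqrt(-9 - 179*(-250)) = sqrt(-9 + 44750) = sqrt(44741)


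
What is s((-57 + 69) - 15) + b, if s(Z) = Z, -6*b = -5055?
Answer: 1679/2 ≈ 839.50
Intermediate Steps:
b = 1685/2 (b = -⅙*(-5055) = 1685/2 ≈ 842.50)
s((-57 + 69) - 15) + b = ((-57 + 69) - 15) + 1685/2 = (12 - 15) + 1685/2 = -3 + 1685/2 = 1679/2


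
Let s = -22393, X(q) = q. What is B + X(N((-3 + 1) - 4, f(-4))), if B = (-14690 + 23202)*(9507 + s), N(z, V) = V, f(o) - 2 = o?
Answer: -109685634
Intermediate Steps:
f(o) = 2 + o
B = -109685632 (B = (-14690 + 23202)*(9507 - 22393) = 8512*(-12886) = -109685632)
B + X(N((-3 + 1) - 4, f(-4))) = -109685632 + (2 - 4) = -109685632 - 2 = -109685634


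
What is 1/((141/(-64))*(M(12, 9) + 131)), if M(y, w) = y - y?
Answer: -64/18471 ≈ -0.0034649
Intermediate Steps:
M(y, w) = 0
1/((141/(-64))*(M(12, 9) + 131)) = 1/((141/(-64))*(0 + 131)) = 1/((141*(-1/64))*131) = 1/(-141/64*131) = 1/(-18471/64) = -64/18471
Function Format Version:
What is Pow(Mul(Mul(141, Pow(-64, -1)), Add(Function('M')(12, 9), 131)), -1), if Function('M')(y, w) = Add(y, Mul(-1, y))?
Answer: Rational(-64, 18471) ≈ -0.0034649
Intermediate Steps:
Function('M')(y, w) = 0
Pow(Mul(Mul(141, Pow(-64, -1)), Add(Function('M')(12, 9), 131)), -1) = Pow(Mul(Mul(141, Pow(-64, -1)), Add(0, 131)), -1) = Pow(Mul(Mul(141, Rational(-1, 64)), 131), -1) = Pow(Mul(Rational(-141, 64), 131), -1) = Pow(Rational(-18471, 64), -1) = Rational(-64, 18471)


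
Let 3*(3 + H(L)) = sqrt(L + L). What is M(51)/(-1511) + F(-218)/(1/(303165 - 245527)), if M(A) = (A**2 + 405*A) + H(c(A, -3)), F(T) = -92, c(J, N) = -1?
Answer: -8012396909/1511 - I*sqrt(2)/4533 ≈ -5.3027e+6 - 0.00031198*I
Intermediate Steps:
H(L) = -3 + sqrt(2)*sqrt(L)/3 (H(L) = -3 + sqrt(L + L)/3 = -3 + sqrt(2*L)/3 = -3 + (sqrt(2)*sqrt(L))/3 = -3 + sqrt(2)*sqrt(L)/3)
M(A) = -3 + A**2 + 405*A + I*sqrt(2)/3 (M(A) = (A**2 + 405*A) + (-3 + sqrt(2)*sqrt(-1)/3) = (A**2 + 405*A) + (-3 + sqrt(2)*I/3) = (A**2 + 405*A) + (-3 + I*sqrt(2)/3) = -3 + A**2 + 405*A + I*sqrt(2)/3)
M(51)/(-1511) + F(-218)/(1/(303165 - 245527)) = (-3 + 51**2 + 405*51 + I*sqrt(2)/3)/(-1511) - 92/(1/(303165 - 245527)) = (-3 + 2601 + 20655 + I*sqrt(2)/3)*(-1/1511) - 92/(1/57638) = (23253 + I*sqrt(2)/3)*(-1/1511) - 92/1/57638 = (-23253/1511 - I*sqrt(2)/4533) - 92*57638 = (-23253/1511 - I*sqrt(2)/4533) - 5302696 = -8012396909/1511 - I*sqrt(2)/4533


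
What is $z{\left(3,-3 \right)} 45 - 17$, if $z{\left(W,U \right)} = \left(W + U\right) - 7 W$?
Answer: $-962$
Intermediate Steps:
$z{\left(W,U \right)} = U - 6 W$ ($z{\left(W,U \right)} = \left(U + W\right) - 7 W = U - 6 W$)
$z{\left(3,-3 \right)} 45 - 17 = \left(-3 - 18\right) 45 - 17 = \left(-21\right) 45 - 17 = -945 - 17 = -962$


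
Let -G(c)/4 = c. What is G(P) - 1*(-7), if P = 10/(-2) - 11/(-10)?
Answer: 113/5 ≈ 22.600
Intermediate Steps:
P = -39/10 (P = 10*(-1/2) - 11*(-1/10) = -5 + 11/10 = -39/10 ≈ -3.9000)
G(c) = -4*c
G(P) - 1*(-7) = -4*(-39/10) - 1*(-7) = 78/5 + 7 = 113/5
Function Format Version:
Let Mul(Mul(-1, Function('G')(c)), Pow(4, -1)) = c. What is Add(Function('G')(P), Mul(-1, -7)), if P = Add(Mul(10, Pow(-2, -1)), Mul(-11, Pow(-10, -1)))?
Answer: Rational(113, 5) ≈ 22.600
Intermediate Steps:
P = Rational(-39, 10) (P = Add(Mul(10, Rational(-1, 2)), Mul(-11, Rational(-1, 10))) = Add(-5, Rational(11, 10)) = Rational(-39, 10) ≈ -3.9000)
Function('G')(c) = Mul(-4, c)
Add(Function('G')(P), Mul(-1, -7)) = Add(Mul(-4, Rational(-39, 10)), Mul(-1, -7)) = Add(Rational(78, 5), 7) = Rational(113, 5)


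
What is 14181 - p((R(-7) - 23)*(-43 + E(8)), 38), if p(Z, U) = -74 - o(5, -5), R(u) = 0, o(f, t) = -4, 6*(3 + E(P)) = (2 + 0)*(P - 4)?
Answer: 14251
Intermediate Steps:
E(P) = -13/3 + P/3 (E(P) = -3 + ((2 + 0)*(P - 4))/6 = -3 + (2*(-4 + P))/6 = -3 + (-8 + 2*P)/6 = -3 + (-4/3 + P/3) = -13/3 + P/3)
p(Z, U) = -70 (p(Z, U) = -74 - 1*(-4) = -74 + 4 = -70)
14181 - p((R(-7) - 23)*(-43 + E(8)), 38) = 14181 - 1*(-70) = 14181 + 70 = 14251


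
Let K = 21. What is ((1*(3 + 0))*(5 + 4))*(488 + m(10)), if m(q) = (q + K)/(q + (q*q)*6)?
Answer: 8038197/610 ≈ 13177.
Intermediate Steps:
m(q) = (21 + q)/(q + 6*q**2) (m(q) = (q + 21)/(q + (q*q)*6) = (21 + q)/(q + q**2*6) = (21 + q)/(q + 6*q**2))
((1*(3 + 0))*(5 + 4))*(488 + m(10)) = ((1*(3 + 0))*(5 + 4))*(488 + (21 + 10)/(10*(1 + 6*10))) = ((1*3)*9)*(488 + (1/10)*31/(1 + 60)) = (3*9)*(488 + (1/10)*31/61) = 27*(488 + (1/10)*(1/61)*31) = 27*(488 + 31/610) = 27*(297711/610) = 8038197/610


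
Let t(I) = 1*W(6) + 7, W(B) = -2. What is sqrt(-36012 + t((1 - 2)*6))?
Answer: I*sqrt(36007) ≈ 189.76*I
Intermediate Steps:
t(I) = 5 (t(I) = 1*(-2) + 7 = -2 + 7 = 5)
sqrt(-36012 + t((1 - 2)*6)) = sqrt(-36012 + 5) = sqrt(-36007) = I*sqrt(36007)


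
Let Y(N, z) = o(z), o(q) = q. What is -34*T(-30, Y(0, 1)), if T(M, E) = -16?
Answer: 544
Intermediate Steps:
Y(N, z) = z
-34*T(-30, Y(0, 1)) = -34*(-16) = 544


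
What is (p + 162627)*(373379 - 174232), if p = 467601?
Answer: 125508015516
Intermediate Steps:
(p + 162627)*(373379 - 174232) = (467601 + 162627)*(373379 - 174232) = 630228*199147 = 125508015516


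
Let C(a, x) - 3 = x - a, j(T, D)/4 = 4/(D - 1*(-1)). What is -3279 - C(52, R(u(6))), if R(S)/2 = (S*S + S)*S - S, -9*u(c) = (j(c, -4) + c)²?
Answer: -1716609382/531441 ≈ -3230.1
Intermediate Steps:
j(T, D) = 16/(1 + D) (j(T, D) = 4*(4/(D - 1*(-1))) = 4*(4/(D + 1)) = 4*(4/(1 + D)) = 16/(1 + D))
u(c) = -(-16/3 + c)²/9 (u(c) = -(16/(1 - 4) + c)²/9 = -(16/(-3) + c)²/9 = -(16*(-⅓) + c)²/9 = -(-16/3 + c)²/9)
R(S) = -2*S + 2*S*(S + S²) (R(S) = 2*((S*S + S)*S - S) = 2*((S² + S)*S - S) = 2*((S + S²)*S - S) = 2*(S*(S + S²) - S) = 2*(-S + S*(S + S²)) = -2*S + 2*S*(S + S²))
C(a, x) = 3 + x - a (C(a, x) = 3 + (x - a) = 3 + x - a)
-3279 - C(52, R(u(6))) = -3279 - (3 + 2*(-(-16 + 3*6)²/81)*(-1 - (-16 + 3*6)²/81 + (-(-16 + 3*6)²/81)²) - 1*52) = -3279 - (3 + 2*(-(-16 + 18)²/81)*(-1 - (-16 + 18)²/81 + (-(-16 + 18)²/81)²) - 52) = -3279 - (3 + 2*(-1/81*2²)*(-1 - 1/81*2² + (-1/81*2²)²) - 52) = -3279 - (3 + 2*(-1/81*4)*(-1 - 1/81*4 + (-1/81*4)²) - 52) = -3279 - (3 + 2*(-4/81)*(-1 - 4/81 + (-4/81)²) - 52) = -3279 - (3 + 2*(-4/81)*(-1 - 4/81 + 16/6561) - 52) = -3279 - (3 + 2*(-4/81)*(-6869/6561) - 52) = -3279 - (3 + 54952/531441 - 52) = -3279 - 1*(-25985657/531441) = -3279 + 25985657/531441 = -1716609382/531441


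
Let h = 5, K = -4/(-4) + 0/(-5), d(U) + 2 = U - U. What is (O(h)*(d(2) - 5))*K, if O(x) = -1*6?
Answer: 42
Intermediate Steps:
d(U) = -2 (d(U) = -2 + (U - U) = -2 + 0 = -2)
K = 1 (K = -4*(-¼) + 0*(-⅕) = 1 + 0 = 1)
O(x) = -6
(O(h)*(d(2) - 5))*K = -6*(-2 - 5)*1 = -6*(-7)*1 = 42*1 = 42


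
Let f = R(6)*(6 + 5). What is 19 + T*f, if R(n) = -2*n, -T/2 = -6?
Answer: -1565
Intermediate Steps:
T = 12 (T = -2*(-6) = 12)
f = -132 (f = (-2*6)*(6 + 5) = -12*11 = -132)
19 + T*f = 19 + 12*(-132) = 19 - 1584 = -1565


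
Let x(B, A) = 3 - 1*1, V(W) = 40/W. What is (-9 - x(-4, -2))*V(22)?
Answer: -20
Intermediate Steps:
x(B, A) = 2 (x(B, A) = 3 - 1 = 2)
(-9 - x(-4, -2))*V(22) = (-9 - 1*2)*(40/22) = (-9 - 2)*(40*(1/22)) = -11*20/11 = -20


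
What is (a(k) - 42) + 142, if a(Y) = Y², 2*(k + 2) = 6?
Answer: 101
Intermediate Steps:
k = 1 (k = -2 + (½)*6 = -2 + 3 = 1)
(a(k) - 42) + 142 = (1² - 42) + 142 = (1 - 42) + 142 = -41 + 142 = 101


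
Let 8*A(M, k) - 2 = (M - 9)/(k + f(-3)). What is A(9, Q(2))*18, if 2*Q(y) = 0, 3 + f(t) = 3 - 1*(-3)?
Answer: 9/2 ≈ 4.5000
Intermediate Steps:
f(t) = 3 (f(t) = -3 + (3 - 1*(-3)) = -3 + (3 + 3) = -3 + 6 = 3)
Q(y) = 0 (Q(y) = (½)*0 = 0)
A(M, k) = ¼ + (-9 + M)/(8*(3 + k)) (A(M, k) = ¼ + ((M - 9)/(k + 3))/8 = ¼ + ((-9 + M)/(3 + k))/8 = ¼ + (-9 + M)/(8*(3 + k)))
A(9, Q(2))*18 = ((-3 + 9 + 2*0)/(8*(3 + 0)))*18 = ((⅛)*(-3 + 9 + 0)/3)*18 = ((⅛)*(⅓)*6)*18 = (¼)*18 = 9/2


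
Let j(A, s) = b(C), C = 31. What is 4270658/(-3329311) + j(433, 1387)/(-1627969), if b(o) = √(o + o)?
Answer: -4270658/3329311 - √62/1627969 ≈ -1.2827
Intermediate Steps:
b(o) = √2*√o (b(o) = √(2*o) = √2*√o)
j(A, s) = √62 (j(A, s) = √2*√31 = √62)
4270658/(-3329311) + j(433, 1387)/(-1627969) = 4270658/(-3329311) + √62/(-1627969) = 4270658*(-1/3329311) + √62*(-1/1627969) = -4270658/3329311 - √62/1627969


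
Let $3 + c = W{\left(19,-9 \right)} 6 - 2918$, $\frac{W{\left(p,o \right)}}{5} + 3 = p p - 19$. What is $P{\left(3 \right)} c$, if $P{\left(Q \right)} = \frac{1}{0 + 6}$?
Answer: $\frac{7249}{6} \approx 1208.2$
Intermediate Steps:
$W{\left(p,o \right)} = -110 + 5 p^{2}$ ($W{\left(p,o \right)} = -15 + 5 \left(p p - 19\right) = -15 + 5 \left(p^{2} - 19\right) = -15 + 5 \left(-19 + p^{2}\right) = -15 + \left(-95 + 5 p^{2}\right) = -110 + 5 p^{2}$)
$P{\left(Q \right)} = \frac{1}{6}$
$c = 7249$ ($c = -3 - \left(2918 - \left(-110 + 5 \cdot 19^{2}\right) 6\right) = -3 - \left(2918 - \left(-110 + 5 \cdot 361\right) 6\right) = -3 - \left(2918 - \left(-110 + 1805\right) 6\right) = -3 + \left(1695 \cdot 6 - 2918\right) = -3 + \left(10170 - 2918\right) = -3 + 7252 = 7249$)
$P{\left(3 \right)} c = \frac{1}{6} \cdot 7249 = \frac{7249}{6}$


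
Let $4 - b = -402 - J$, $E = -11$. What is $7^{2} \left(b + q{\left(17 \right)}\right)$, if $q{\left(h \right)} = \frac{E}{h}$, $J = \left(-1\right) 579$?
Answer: $- \frac{144648}{17} \approx -8508.7$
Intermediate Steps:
$J = -579$
$q{\left(h \right)} = - \frac{11}{h}$
$b = -173$ ($b = 4 - \left(-402 - -579\right) = 4 - \left(-402 + 579\right) = 4 - 177 = -173$)
$7^{2} \left(b + q{\left(17 \right)}\right) = 7^{2} \left(-173 - \frac{11}{17}\right) = 49 \left(-173 - \frac{11}{17}\right) = 49 \left(- \frac{2952}{17}\right) = - \frac{144648}{17}$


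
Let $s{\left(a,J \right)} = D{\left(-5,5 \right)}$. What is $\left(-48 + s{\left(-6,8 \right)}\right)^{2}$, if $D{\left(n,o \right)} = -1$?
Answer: $2401$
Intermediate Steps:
$s{\left(a,J \right)} = -1$
$\left(-48 + s{\left(-6,8 \right)}\right)^{2} = \left(-48 - 1\right)^{2} = \left(-49\right)^{2} = 2401$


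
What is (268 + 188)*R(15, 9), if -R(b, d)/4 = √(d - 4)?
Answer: -1824*√5 ≈ -4078.6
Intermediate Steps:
R(b, d) = -4*√(-4 + d) (R(b, d) = -4*√(d - 4) = -4*√(-4 + d))
(268 + 188)*R(15, 9) = (268 + 188)*(-4*√(-4 + 9)) = 456*(-4*√5) = -1824*√5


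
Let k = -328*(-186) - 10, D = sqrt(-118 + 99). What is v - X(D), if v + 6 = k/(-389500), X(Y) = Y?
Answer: -1198999/194750 - I*sqrt(19) ≈ -6.1566 - 4.3589*I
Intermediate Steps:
D = I*sqrt(19) (D = sqrt(-19) = I*sqrt(19) ≈ 4.3589*I)
k = 60998 (k = 61008 - 10 = 60998)
v = -1198999/194750 (v = -6 + 60998/(-389500) = -6 + 60998*(-1/389500) = -6 - 30499/194750 = -1198999/194750 ≈ -6.1566)
v - X(D) = -1198999/194750 - I*sqrt(19)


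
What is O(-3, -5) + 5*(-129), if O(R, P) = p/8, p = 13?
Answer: -5147/8 ≈ -643.38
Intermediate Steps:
O(R, P) = 13/8
O(-3, -5) + 5*(-129) = 13/8 + 5*(-129) = 13/8 - 645 = -5147/8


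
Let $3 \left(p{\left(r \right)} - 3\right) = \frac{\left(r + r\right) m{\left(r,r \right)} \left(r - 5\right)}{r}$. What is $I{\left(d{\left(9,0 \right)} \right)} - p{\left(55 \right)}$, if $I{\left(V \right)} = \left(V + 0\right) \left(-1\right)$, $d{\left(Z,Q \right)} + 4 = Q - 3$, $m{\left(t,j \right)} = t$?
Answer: $- \frac{5488}{3} \approx -1829.3$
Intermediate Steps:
$d{\left(Z,Q \right)} = -7 + Q$ ($d{\left(Z,Q \right)} = -4 + \left(Q - 3\right) = -4 + \left(-3 + Q\right) = -7 + Q$)
$I{\left(V \right)} = - V$ ($I{\left(V \right)} = V \left(-1\right) = - V$)
$p{\left(r \right)} = 3 + \frac{2 r \left(-5 + r\right)}{3}$ ($p{\left(r \right)} = 3 + \frac{\left(r + r\right) r \left(r - 5\right) \frac{1}{r}}{3} = 3 + \frac{2 r r \left(-5 + r\right) \frac{1}{r}}{3} = 3 + \frac{2 r^{2} \left(-5 + r\right) \frac{1}{r}}{3} = 3 + \frac{2 r \left(-5 + r\right)}{3}$)
$I{\left(d{\left(9,0 \right)} \right)} - p{\left(55 \right)} = - (-7 + 0) - \left(3 - \frac{550}{3} + \frac{2 \cdot 55^{2}}{3}\right) = \left(-1\right) \left(-7\right) - \left(3 - \frac{550}{3} + \frac{2}{3} \cdot 3025\right) = 7 - \left(3 - \frac{550}{3} + \frac{6050}{3}\right) = 7 - \frac{5509}{3} = - \frac{5488}{3}$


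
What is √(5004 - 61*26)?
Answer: √3418 ≈ 58.464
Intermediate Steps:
√(5004 - 61*26) = √(5004 - 1586) = √3418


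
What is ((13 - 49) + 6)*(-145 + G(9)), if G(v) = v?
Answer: 4080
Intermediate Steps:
((13 - 49) + 6)*(-145 + G(9)) = ((13 - 49) + 6)*(-145 + 9) = (-36 + 6)*(-136) = -30*(-136) = 4080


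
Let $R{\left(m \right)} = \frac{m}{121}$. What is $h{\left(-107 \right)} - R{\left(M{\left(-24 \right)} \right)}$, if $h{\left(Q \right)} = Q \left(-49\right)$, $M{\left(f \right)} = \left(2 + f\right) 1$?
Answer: $\frac{57675}{11} \approx 5243.2$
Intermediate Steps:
$M{\left(f \right)} = 2 + f$
$R{\left(m \right)} = \frac{m}{121}$ ($R{\left(m \right)} = m \frac{1}{121} = \frac{m}{121}$)
$h{\left(Q \right)} = - 49 Q$
$h{\left(-107 \right)} - R{\left(M{\left(-24 \right)} \right)} = \left(-49\right) \left(-107\right) - \frac{2 - 24}{121} = 5243 - \frac{1}{121} \left(-22\right) = 5243 - - \frac{2}{11} = 5243 + \frac{2}{11} = \frac{57675}{11}$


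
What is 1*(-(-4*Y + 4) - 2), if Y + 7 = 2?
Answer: -26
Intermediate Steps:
Y = -5 (Y = -7 + 2 = -5)
1*(-(-4*Y + 4) - 2) = 1*(-(-4*(-5) + 4) - 2) = 1*(-(20 + 4) - 2) = 1*(-1*24 - 2) = 1*(-24 - 2) = 1*(-26) = -26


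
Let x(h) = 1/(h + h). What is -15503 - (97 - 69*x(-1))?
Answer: -31269/2 ≈ -15635.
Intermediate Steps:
x(h) = 1/(2*h)
-15503 - (97 - 69*x(-1)) = -15503 - (97 - 69/(2*(-1))) = -15503 - (97 - 69*(-1)/2) = -15503 - (97 - 69*(-½)) = -15503 - (97 + 69/2) = -15503 - 1*263/2 = -15503 - 263/2 = -31269/2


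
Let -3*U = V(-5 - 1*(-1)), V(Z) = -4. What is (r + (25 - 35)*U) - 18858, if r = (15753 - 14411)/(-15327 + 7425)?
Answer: -74561309/3951 ≈ -18872.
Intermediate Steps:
U = 4/3 (U = -1/3*(-4) = 4/3 ≈ 1.3333)
r = -671/3951 (r = 1342/(-7902) = 1342*(-1/7902) = -671/3951 ≈ -0.16983)
(r + (25 - 35)*U) - 18858 = (-671/3951 + (25 - 35)*(4/3)) - 18858 = (-671/3951 - 10*4/3) - 18858 = (-671/3951 - 40/3) - 18858 = -53351/3951 - 18858 = -74561309/3951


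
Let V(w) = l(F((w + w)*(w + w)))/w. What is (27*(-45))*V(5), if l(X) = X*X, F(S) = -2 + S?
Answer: -2333772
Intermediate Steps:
l(X) = X²
V(w) = (-2 + 4*w²)²/w (V(w) = (-2 + (w + w)*(w + w))²/w = (-2 + (2*w)*(2*w))²/w = (-2 + 4*w²)²/w)
(27*(-45))*V(5) = (27*(-45))*(4*(-1 + 2*5²)²/5) = -4860*(-1 + 2*25)²/5 = -4860*(-1 + 50)²/5 = -4860*49²/5 = -4860*2401/5 = -1215*9604/5 = -2333772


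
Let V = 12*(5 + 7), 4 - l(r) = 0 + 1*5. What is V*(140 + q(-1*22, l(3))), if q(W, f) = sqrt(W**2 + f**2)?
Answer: 20160 + 144*sqrt(485) ≈ 23331.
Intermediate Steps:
l(r) = -1 (l(r) = 4 - (0 + 1*5) = 4 - (0 + 5) = 4 - 1*5 = 4 - 5 = -1)
V = 144 (V = 12*12 = 144)
V*(140 + q(-1*22, l(3))) = 144*(140 + sqrt((-1*22)**2 + (-1)**2)) = 144*(140 + sqrt((-22)**2 + 1)) = 144*(140 + sqrt(484 + 1)) = 144*(140 + sqrt(485)) = 20160 + 144*sqrt(485)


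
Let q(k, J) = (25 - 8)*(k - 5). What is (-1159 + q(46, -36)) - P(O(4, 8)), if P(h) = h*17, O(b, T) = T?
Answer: -598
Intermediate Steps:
P(h) = 17*h
q(k, J) = -85 + 17*k (q(k, J) = 17*(-5 + k) = -85 + 17*k)
(-1159 + q(46, -36)) - P(O(4, 8)) = (-1159 + (-85 + 17*46)) - 17*8 = (-1159 + (-85 + 782)) - 1*136 = (-1159 + 697) - 136 = -462 - 136 = -598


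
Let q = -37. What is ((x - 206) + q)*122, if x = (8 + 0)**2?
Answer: -21838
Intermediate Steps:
x = 64 (x = 8**2 = 64)
((x - 206) + q)*122 = ((64 - 206) - 37)*122 = (-142 - 37)*122 = -179*122 = -21838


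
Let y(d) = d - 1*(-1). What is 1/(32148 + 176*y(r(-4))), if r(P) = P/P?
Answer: 1/32500 ≈ 3.0769e-5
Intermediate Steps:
r(P) = 1
y(d) = 1 + d (y(d) = d + 1 = 1 + d)
1/(32148 + 176*y(r(-4))) = 1/(32148 + 176*(1 + 1)) = 1/(32148 + 176*2) = 1/(32148 + 352) = 1/32500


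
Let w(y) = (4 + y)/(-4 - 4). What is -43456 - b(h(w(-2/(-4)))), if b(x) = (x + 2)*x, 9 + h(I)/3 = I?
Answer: -11320729/256 ≈ -44222.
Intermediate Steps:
w(y) = -½ - y/8 (w(y) = (4 + y)/(-8) = (4 + y)*(-⅛) = -½ - y/8)
h(I) = -27 + 3*I
b(x) = x*(2 + x) (b(x) = (2 + x)*x = x*(2 + x))
-43456 - b(h(w(-2/(-4)))) = -43456 - (-27 + 3*(-½ - (-1)/(4*(-4))))*(2 + (-27 + 3*(-½ - (-1)/(4*(-4))))) = -43456 - (-27 + 3*(-½ - (-1)*(-1)/(4*4)))*(2 + (-27 + 3*(-½ - (-1)*(-1)/(4*4)))) = -43456 - (-27 + 3*(-½ - ⅛*½))*(2 + (-27 + 3*(-½ - ⅛*½))) = -43456 - (-27 + 3*(-½ - 1/16))*(2 + (-27 + 3*(-½ - 1/16))) = -43456 - (-27 + 3*(-9/16))*(2 + (-27 + 3*(-9/16))) = -43456 - (-27 - 27/16)*(2 + (-27 - 27/16)) = -43456 - (-459)*(2 - 459/16)/16 = -43456 - (-459)*(-427)/(16*16) = -43456 - 1*195993/256 = -43456 - 195993/256 = -11320729/256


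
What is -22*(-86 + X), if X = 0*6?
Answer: 1892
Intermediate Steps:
X = 0
-22*(-86 + X) = -22*(-86 + 0) = -22*(-86) = 1892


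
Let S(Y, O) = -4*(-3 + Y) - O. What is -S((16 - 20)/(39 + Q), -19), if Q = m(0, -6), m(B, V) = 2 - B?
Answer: -1287/41 ≈ -31.390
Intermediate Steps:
Q = 2 (Q = 2 - 1*0 = 2 + 0 = 2)
S(Y, O) = 12 - O - 4*Y (S(Y, O) = (12 - 4*Y) - O = 12 - O - 4*Y)
-S((16 - 20)/(39 + Q), -19) = -(12 - 1*(-19) - 4*(16 - 20)/(39 + 2)) = -(12 + 19 - (-16)/41) = -(12 + 19 - 4*(-4/41)) = -(12 + 19 + 16/41) = -1*1287/41 = -1287/41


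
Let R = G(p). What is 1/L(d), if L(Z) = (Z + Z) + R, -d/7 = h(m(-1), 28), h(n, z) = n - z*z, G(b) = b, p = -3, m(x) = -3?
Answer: 1/11015 ≈ 9.0785e-5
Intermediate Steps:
R = -3
h(n, z) = n - z**2
d = 5509 (d = -7*(-3 - 1*28**2) = -7*(-3 - 1*784) = -7*(-3 - 784) = -7*(-787) = 5509)
L(Z) = -3 + 2*Z (L(Z) = (Z + Z) - 3 = 2*Z - 3 = -3 + 2*Z)
1/L(d) = 1/(-3 + 2*5509) = 1/(-3 + 11018) = 1/11015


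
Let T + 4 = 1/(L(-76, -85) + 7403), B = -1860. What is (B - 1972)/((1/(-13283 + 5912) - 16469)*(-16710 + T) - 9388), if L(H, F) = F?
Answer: -68353779/4909868320814 ≈ -1.3922e-5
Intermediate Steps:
T = -29271/7318 (T = -4 + 1/(-85 + 7403) = -4 + 1/7318 = -29271/7318 ≈ -3.9999)
(B - 1972)/((1/(-13283 + 5912) - 16469)*(-16710 + T) - 9388) = (-1860 - 1972)/((1/(-13283 + 5912) - 16469)*(-16710 - 29271/7318) - 9388) = -3832/((1/(-7371) - 16469)*(-122313051/7318) - 9388) = -3832/((-1/7371 - 16469)*(-122313051/7318) - 9388) = -3832/(-121393000/7371*(-122313051/7318) - 9388) = -3832/(39280286243500/142701 - 9388) = -3832/39278946566512/142701 = -3832*142701/39278946566512 = -68353779/4909868320814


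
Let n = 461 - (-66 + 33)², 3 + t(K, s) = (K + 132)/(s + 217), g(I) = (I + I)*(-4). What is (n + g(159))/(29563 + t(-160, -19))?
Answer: -94050/1463213 ≈ -0.064276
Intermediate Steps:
g(I) = -8*I (g(I) = (2*I)*(-4) = -8*I)
t(K, s) = -3 + (132 + K)/(217 + s) (t(K, s) = -3 + (K + 132)/(s + 217) = -3 + (132 + K)/(217 + s))
n = -628 (n = 461 - 1*(-33)² = 461 - 1*1089 = 461 - 1089 = -628)
(n + g(159))/(29563 + t(-160, -19)) = (-628 - 8*159)/(29563 + (-519 - 160 - 3*(-19))/(217 - 19)) = (-628 - 1272)/(29563 + (-519 - 160 + 57)/198) = -1900/(29563 + (1/198)*(-622)) = -1900/(29563 - 311/99) = -1900/2926426/99 = -1900*99/2926426 = -94050/1463213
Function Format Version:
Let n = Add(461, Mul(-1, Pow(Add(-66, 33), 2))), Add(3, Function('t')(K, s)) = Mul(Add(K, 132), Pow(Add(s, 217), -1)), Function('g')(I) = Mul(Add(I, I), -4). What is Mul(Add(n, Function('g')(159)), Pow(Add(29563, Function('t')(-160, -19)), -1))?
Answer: Rational(-94050, 1463213) ≈ -0.064276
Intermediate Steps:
Function('g')(I) = Mul(-8, I) (Function('g')(I) = Mul(Mul(2, I), -4) = Mul(-8, I))
Function('t')(K, s) = Add(-3, Mul(Pow(Add(217, s), -1), Add(132, K))) (Function('t')(K, s) = Add(-3, Mul(Add(K, 132), Pow(Add(s, 217), -1))) = Add(-3, Mul(Add(132, K), Pow(Add(217, s), -1))) = Add(-3, Mul(Pow(Add(217, s), -1), Add(132, K))))
n = -628 (n = Add(461, Mul(-1, Pow(-33, 2))) = Add(461, Mul(-1, 1089)) = Add(461, -1089) = -628)
Mul(Add(n, Function('g')(159)), Pow(Add(29563, Function('t')(-160, -19)), -1)) = Mul(Add(-628, Mul(-8, 159)), Pow(Add(29563, Mul(Pow(Add(217, -19), -1), Add(-519, -160, Mul(-3, -19)))), -1)) = Mul(Add(-628, -1272), Pow(Add(29563, Mul(Pow(198, -1), Add(-519, -160, 57))), -1)) = Mul(-1900, Pow(Add(29563, Mul(Rational(1, 198), -622)), -1)) = Mul(-1900, Pow(Add(29563, Rational(-311, 99)), -1)) = Mul(-1900, Pow(Rational(2926426, 99), -1)) = Mul(-1900, Rational(99, 2926426)) = Rational(-94050, 1463213)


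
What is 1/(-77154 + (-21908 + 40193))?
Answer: -1/58869 ≈ -1.6987e-5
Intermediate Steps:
1/(-77154 + (-21908 + 40193)) = 1/(-77154 + 18285) = 1/(-58869) = -1/58869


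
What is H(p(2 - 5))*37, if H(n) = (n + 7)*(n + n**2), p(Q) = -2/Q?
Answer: 8510/27 ≈ 315.19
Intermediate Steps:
H(n) = (7 + n)*(n + n**2)
H(p(2 - 5))*37 = ((-2/(2 - 5))*(7 + (-2/(2 - 5))**2 + 8*(-2/(2 - 5))))*37 = ((-2/(-3))*(7 + (-2/(-3))**2 + 8*(-2/(-3))))*37 = ((-2*(-1/3))*(7 + (-2*(-1/3))**2 + 8*(-2*(-1/3))))*37 = (2*(7 + (2/3)**2 + 8*(2/3))/3)*37 = (2*(7 + 4/9 + 16/3)/3)*37 = ((2/3)*(115/9))*37 = (230/27)*37 = 8510/27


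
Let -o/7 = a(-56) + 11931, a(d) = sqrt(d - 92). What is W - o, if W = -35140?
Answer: 48377 + 14*I*sqrt(37) ≈ 48377.0 + 85.159*I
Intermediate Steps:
a(d) = sqrt(-92 + d)
o = -83517 - 14*I*sqrt(37) (o = -7*(sqrt(-92 - 56) + 11931) = -7*(sqrt(-148) + 11931) = -7*(2*I*sqrt(37) + 11931) = -7*(11931 + 2*I*sqrt(37)) = -83517 - 14*I*sqrt(37) ≈ -83517.0 - 85.159*I)
W - o = -35140 - (-83517 - 14*I*sqrt(37)) = -35140 + (83517 + 14*I*sqrt(37)) = 48377 + 14*I*sqrt(37)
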